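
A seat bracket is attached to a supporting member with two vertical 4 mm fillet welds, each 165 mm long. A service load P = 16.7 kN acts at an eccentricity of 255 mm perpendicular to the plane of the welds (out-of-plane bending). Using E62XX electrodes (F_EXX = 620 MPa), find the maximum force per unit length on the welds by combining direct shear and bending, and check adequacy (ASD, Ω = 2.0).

f_max ≈ 472 N/mm; adequate

L_w = 2 × 165 = 330 mm; section modulus (unit throat) S = 2 × L²/6 = 9075 mm².
Direct shear f_v = P/L_w = 16.7×10³/330 = 50.61 N/mm.
Moment M = P × e = 16.7×10³ × 255 = 4258500 N·mm; bending f_b = M/S = 469.3 N/mm.
f_max = √(f_v² + f_b²) = √(50.61² + 469.3²) = 472 N/mm.
r_n/Ω = (1/2.0) × 0.6 × 620 × (0.707 × 4) = 526 N/mm → adequate.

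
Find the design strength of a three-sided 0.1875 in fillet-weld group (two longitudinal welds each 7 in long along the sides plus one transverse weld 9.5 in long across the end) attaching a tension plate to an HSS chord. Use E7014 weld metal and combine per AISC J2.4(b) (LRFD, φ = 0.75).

φR_n ≈ 109 kips

E70XX → F_EXX = 70 ksi.
t_e = 0.707 × 0.1875 = 0.1326 in.
R_nwl = 0.6 × 70 × 0.1326 × 14 = 77.95 kips (longitudinal, 2 welds).
R_nwt = 0.6 × 70 × 0.1326 × 9.5 = 52.89 kips (transverse, base value).
(i) R_nwl + R_nwt = 130.8 kips; (ii) 0.85 R_nwl + 1.5 R_nwt = 145.6 kips.
R_n = max = 145.6 kips [governs: (ii)]; φR_n = 109.2 kips.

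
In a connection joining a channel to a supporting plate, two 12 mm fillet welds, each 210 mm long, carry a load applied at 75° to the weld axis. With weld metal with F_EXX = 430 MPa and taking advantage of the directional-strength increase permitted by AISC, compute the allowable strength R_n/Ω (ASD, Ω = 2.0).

R_n/Ω ≈ 678 kN

t_e = 0.707 × 12 = 8.484 mm; A_we = 8.484 × 420 = 3563 mm².
Directional factor: 1.0 + 0.5 sin^1.5(75°) = 1.475.
F_nw = 0.6 × 430 × 1.475 = 380.5 MPa.
R_n/Ω = (380.5 × 3563) / 2.0 × 10⁻³ = 677.8 kN.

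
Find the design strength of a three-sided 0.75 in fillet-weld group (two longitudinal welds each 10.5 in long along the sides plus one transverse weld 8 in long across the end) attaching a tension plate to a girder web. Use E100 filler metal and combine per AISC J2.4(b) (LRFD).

φR_n ≈ 712 kip

E100XX → F_EXX = 100 ksi.
t_e = 0.707 × 0.75 = 0.5302 in.
R_nwl = 0.6 × 100 × 0.5302 × 21 = 668.1 kip (longitudinal, 2 welds).
R_nwt = 0.6 × 100 × 0.5302 × 8 = 254.5 kip (transverse, base value).
(i) R_nwl + R_nwt = 922.6 kip; (ii) 0.85 R_nwl + 1.5 R_nwt = 949.7 kip.
R_n = max = 949.7 kip [governs: (ii)]; φR_n = 712.3 kip.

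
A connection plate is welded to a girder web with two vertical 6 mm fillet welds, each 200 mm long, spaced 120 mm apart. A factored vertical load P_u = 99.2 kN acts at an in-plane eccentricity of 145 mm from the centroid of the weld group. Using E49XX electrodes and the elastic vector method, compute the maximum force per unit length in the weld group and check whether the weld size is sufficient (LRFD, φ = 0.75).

E49XX → F_EXX = 490 MPa.
Total weld length L_w = 400 mm. Treat welds as unit-width lines.
Polar moment about centroid: J = 2[d³/12 + d(b/2)²] = 2[200³/12 + 200×60²] = 2773000 mm³.
Direct shear f_v = P/L_w = 99.2×10³ / 400 = 248 N/mm (vertical).
Torsion M = P·e = 99.2×10³ × 145 = 14384000 N·mm.
Critical point at (x, y) = (60, 100) from centroid. f_tx = M·y/J = 518.7 N/mm; f_ty = M·x/J = 311.2 N/mm.
Resultant f_max = √[f_tx² + (f_v + f_ty)²] = √[518.7² + (248 + 311.2)²] = 762.7 N/mm.
Capacity per unit length: φr_n = 0.75 × 0.6 × 490 × (0.707 × 6) = 935.4 N/mm.
762.7 ≤ 935.4 → adequate.

f_max ≈ 763 N/mm; adequate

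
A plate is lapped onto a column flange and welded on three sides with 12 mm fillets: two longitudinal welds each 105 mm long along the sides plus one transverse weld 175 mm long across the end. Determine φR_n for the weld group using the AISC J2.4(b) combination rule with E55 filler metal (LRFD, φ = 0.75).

φR_n ≈ 926 kN

E55XX → F_EXX = 550 MPa.
t_e = 0.707 × 12 = 8.484 mm.
R_nwl = 0.6 × 550 × 8.484 × 210 × 10⁻³ = 587.9 kN (longitudinal, 2 welds).
R_nwt = 0.6 × 550 × 8.484 × 175 × 10⁻³ = 490 kN (transverse, base value).
(i) R_nwl + R_nwt = 1078 kN; (ii) 0.85 R_nwl + 1.5 R_nwt = 1235 kN.
R_n = max = 1235 kN [governs: (ii)]; φR_n = 926 kN.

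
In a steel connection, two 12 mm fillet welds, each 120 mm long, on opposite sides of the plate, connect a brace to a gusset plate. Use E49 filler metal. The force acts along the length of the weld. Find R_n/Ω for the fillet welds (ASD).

R_n/Ω ≈ 299 kN

E49XX → F_EXX = 490 MPa.
Effective throat t_e = 0.707 × 12 = 8.484 mm.
Total length L = 240 mm; A_we = 8.484 × 240 = 2036 mm².
F_nw = 0.6 F_EXX = 0.6 × 490 = 294 MPa.
R_n = 294 × 2036 × 10⁻³ = 598.6 kN; R_n/Ω = 598.6/2.0 = 299.3 kN.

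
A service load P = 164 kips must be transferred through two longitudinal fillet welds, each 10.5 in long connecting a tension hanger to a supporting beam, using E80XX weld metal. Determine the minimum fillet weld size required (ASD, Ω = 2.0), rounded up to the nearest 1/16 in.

E80XX → F_EXX = 80 ksi.
Total weld length L = 21 in.
Required throat t_e = P × Ω / (0.6 F_EXX × L) = 164 × 2.0 / (0.6 × 80 × 21) = 0.3254 in.
Required leg w = t_e / 0.707 = 0.4603 in → use 1/2 in.

w = 1/2 in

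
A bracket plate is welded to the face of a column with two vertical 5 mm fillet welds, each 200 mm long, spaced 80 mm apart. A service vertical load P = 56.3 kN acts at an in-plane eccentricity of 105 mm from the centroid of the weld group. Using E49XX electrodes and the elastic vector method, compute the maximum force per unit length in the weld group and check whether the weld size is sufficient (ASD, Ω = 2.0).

f_max ≈ 397 N/mm; adequate

E49XX → F_EXX = 490 MPa.
Total weld length L_w = 400 mm. Treat welds as unit-width lines.
Polar moment about centroid: J = 2[d³/12 + d(b/2)²] = 2[200³/12 + 200×40²] = 1973000 mm³.
Direct shear f_v = P/L_w = 56.3×10³ / 400 = 140.8 N/mm (vertical).
Torsion M = P·e = 56.3×10³ × 105 = 5911500 N·mm.
Critical point at (x, y) = (40, 100) from centroid. f_tx = M·y/J = 299.6 N/mm; f_ty = M·x/J = 119.8 N/mm.
Resultant f_max = √[f_tx² + (f_v + f_ty)²] = √[299.6² + (140.8 + 119.8)²] = 397 N/mm.
Capacity per unit length: r_n/Ω = (1/2.0) × 0.6 × 490 × (0.707 × 5) = 519.6 N/mm.
397 ≤ 519.6 → adequate.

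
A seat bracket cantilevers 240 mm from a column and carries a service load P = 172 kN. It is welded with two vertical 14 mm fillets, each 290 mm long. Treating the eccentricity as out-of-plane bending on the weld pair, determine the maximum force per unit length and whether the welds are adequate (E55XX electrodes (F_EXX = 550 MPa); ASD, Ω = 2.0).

f_max ≈ 1500 N/mm; adequate

L_w = 2 × 290 = 580 mm; section modulus (unit throat) S = 2 × L²/6 = 28030 mm².
Direct shear f_v = P/L_w = 172×10³/580 = 296.6 N/mm.
Moment M = P × e = 172×10³ × 240 = 41280000 N·mm; bending f_b = M/S = 1473 N/mm.
f_max = √(f_v² + f_b²) = √(296.6² + 1473²) = 1502 N/mm.
r_n/Ω = (1/2.0) × 0.6 × 550 × (0.707 × 14) = 1633 N/mm → adequate.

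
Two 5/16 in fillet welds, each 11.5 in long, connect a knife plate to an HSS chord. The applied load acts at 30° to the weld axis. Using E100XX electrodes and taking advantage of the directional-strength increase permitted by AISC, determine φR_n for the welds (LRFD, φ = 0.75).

φR_n ≈ 269 kip

E100XX → F_EXX = 100 ksi.
t_e = 0.707 × 0.3125 = 0.2209 in; A_we = 0.2209 × 23 = 5.082 in².
Directional factor: 1.0 + 0.5 sin^1.5(30°) = 1.177.
F_nw = 0.6 × 100 × 1.177 = 70.61 ksi.
φR_n = 0.75 × 70.61 × 5.082 = 269.1 kip.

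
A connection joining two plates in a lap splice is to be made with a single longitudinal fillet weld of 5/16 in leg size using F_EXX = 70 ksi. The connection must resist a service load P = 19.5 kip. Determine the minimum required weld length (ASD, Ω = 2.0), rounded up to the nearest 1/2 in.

L = 4.5 in

Throat t_e = 0.707 × 0.3125 = 0.2209 in.
r_n/Ω = (0.6 × 70 × 0.2209) / 2.0 = 4.64 kip/in.
L_req = P / (r_n/Ω) = 19.5 / 4.64 = 4.203 in total.
Round up → use L = 4.5 in.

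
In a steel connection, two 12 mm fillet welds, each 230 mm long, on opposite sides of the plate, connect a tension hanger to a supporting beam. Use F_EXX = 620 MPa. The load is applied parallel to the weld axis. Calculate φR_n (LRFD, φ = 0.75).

φR_n ≈ 1090 kN

Effective throat t_e = 0.707 × 12 = 8.484 mm.
Total length L = 460 mm; A_we = 8.484 × 460 = 3903 mm².
F_nw = 0.6 F_EXX = 0.6 × 620 = 372 MPa.
φR_n = 0.75 × 372 × 3903 × 10⁻³ = 1089 kN.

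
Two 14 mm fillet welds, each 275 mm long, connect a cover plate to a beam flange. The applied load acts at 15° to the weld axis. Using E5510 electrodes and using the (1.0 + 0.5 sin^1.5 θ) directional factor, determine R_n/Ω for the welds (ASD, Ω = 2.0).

R_n/Ω ≈ 957 kN

E55XX → F_EXX = 550 MPa.
t_e = 0.707 × 14 = 9.898 mm; A_we = 9.898 × 550 = 5444 mm².
Directional factor: 1.0 + 0.5 sin^1.5(15°) = 1.066.
F_nw = 0.6 × 550 × 1.066 = 351.7 MPa.
R_n/Ω = (351.7 × 5444) / 2.0 × 10⁻³ = 957.4 kN.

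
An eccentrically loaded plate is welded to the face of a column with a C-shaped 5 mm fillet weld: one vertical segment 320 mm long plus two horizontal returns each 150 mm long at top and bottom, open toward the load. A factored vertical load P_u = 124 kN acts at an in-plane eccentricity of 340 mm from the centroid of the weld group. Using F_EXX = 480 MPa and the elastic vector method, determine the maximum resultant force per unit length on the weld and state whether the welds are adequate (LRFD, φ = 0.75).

f_max ≈ 831 N/mm; NOT adequate

Total weld length L_w = 620 mm. Treat welds as unit-width lines.
Centroid: x̄ = 2×150×75 / 620 = 36.29 mm from the vertical weld.
Polar moment about centroid: J = I_x + I_y = [320³/12 + 2×150×160²] + [320×36.29² + 2(150³/12 + 150×38.71²)] = 11840000 mm³.
Direct shear f_v = P/L_w = 124×10³ / 620 = 200 N/mm (vertical).
Torsion M = P·e = 124×10³ × 340 = 42160000 N·mm.
Critical point at (x, y) = (113.7, 160) from centroid. f_tx = M·y/J = 569.5 N/mm; f_ty = M·x/J = 404.8 N/mm.
Resultant f_max = √[f_tx² + (f_v + f_ty)²] = √[569.5² + (200 + 404.8)²] = 830.7 N/mm.
Capacity per unit length: φr_n = 0.75 × 0.6 × 480 × (0.707 × 5) = 763.6 N/mm.
830.7 > 763.6 → NOT adequate.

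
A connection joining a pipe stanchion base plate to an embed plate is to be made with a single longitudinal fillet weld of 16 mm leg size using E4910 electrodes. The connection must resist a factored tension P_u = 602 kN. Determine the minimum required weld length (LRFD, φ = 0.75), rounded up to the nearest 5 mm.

E49XX → F_EXX = 490 MPa.
Throat t_e = 0.707 × 16 = 11.31 mm.
φr_n = 0.75 × 0.6 × 490 × 11.31 × 10⁻³ = 2.494 kN/mm.
L_req = P_u / φr_n = 602 / 2.494 = 241.4 mm total.
Round up → use L = 245 mm.

L = 245 mm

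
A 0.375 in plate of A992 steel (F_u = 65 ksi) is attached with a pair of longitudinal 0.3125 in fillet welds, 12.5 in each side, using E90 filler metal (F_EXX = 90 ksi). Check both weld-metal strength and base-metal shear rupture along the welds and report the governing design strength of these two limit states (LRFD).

φR_n ≈ 224 kip (weld metal governs)

t_e = 0.707 × 0.3125 = 0.2209 in; L = 25 in.
Weld metal: φR_n = 0.75 × 0.6 × 90 × 0.2209 × 25 = 223.7 kip.
Base metal (shear rupture): φR_n = 0.75 × 0.6 × 65 × 0.375 × 25 = 274.2 kip.
Governing: weld metal.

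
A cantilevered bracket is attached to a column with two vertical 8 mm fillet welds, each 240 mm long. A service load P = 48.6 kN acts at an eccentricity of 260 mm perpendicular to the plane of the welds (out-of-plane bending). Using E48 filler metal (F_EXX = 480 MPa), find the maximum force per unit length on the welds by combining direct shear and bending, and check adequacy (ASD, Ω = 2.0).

f_max ≈ 666 N/mm; adequate

L_w = 2 × 240 = 480 mm; section modulus (unit throat) S = 2 × L²/6 = 19200 mm².
Direct shear f_v = P/L_w = 48.6×10³/480 = 101.2 N/mm.
Moment M = P × e = 48.6×10³ × 260 = 12636000 N·mm; bending f_b = M/S = 658.1 N/mm.
f_max = √(f_v² + f_b²) = √(101.2² + 658.1²) = 665.9 N/mm.
r_n/Ω = (1/2.0) × 0.6 × 480 × (0.707 × 8) = 814.5 N/mm → adequate.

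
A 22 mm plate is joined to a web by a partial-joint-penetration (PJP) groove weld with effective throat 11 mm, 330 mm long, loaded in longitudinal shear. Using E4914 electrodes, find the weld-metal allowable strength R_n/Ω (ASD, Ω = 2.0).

E49XX → F_EXX = 490 MPa.
Effective throat (given) t_e = 11 mm.
A_we = 11 × 330 = 3630 mm².
F_nw = 0.6 F_EXX = 294 MPa.
R_n/Ω = (294 × 3630) / 2.0 × 10⁻³ = 533.6 kN.

R_n/Ω ≈ 534 kN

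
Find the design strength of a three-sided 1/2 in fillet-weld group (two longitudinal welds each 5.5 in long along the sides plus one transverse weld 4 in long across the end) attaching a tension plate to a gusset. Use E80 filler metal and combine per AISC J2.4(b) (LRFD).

E80XX → F_EXX = 80 ksi.
t_e = 0.707 × 0.5 = 0.3535 in.
R_nwl = 0.6 × 80 × 0.3535 × 11 = 186.6 kips (longitudinal, 2 welds).
R_nwt = 0.6 × 80 × 0.3535 × 4 = 67.87 kips (transverse, base value).
(i) R_nwl + R_nwt = 254.5 kips; (ii) 0.85 R_nwl + 1.5 R_nwt = 260.5 kips.
R_n = max = 260.5 kips [governs: (ii)]; φR_n = 195.3 kips.

φR_n ≈ 195 kips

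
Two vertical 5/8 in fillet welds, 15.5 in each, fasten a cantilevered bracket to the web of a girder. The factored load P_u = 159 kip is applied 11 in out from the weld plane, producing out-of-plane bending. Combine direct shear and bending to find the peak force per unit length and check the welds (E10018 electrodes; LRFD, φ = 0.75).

f_max ≈ 22.4 kip/in; NOT adequate

E100XX → F_EXX = 100 ksi.
L_w = 2 × 15.5 = 31 in; section modulus (unit throat) S = 2 × L²/6 = 80.08 in².
Direct shear f_v = P/L_w = 159/31 = 5.129 kip/in.
Moment M = P × e = 159 × 11 = 1749 kip·in; bending f_b = M/S = 21.84 kip/in.
f_max = √(f_v² + f_b²) = √(5.129² + 21.84²) = 22.43 kip/in.
φr_n = 0.75 × 0.6 × 100 × (0.707 × 0.625) = 19.88 kip/in → NOT adequate.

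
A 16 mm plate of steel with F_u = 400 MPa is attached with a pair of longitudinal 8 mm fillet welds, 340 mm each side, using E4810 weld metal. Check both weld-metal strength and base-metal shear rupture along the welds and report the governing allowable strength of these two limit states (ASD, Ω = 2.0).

E48XX → F_EXX = 480 MPa.
t_e = 0.707 × 8 = 5.656 mm; L = 680 mm.
Weld metal: R_n/Ω = (1/2.0) × 0.6 × 480 × 5.656 × 680 × 10⁻³ = 553.8 kN.
Base metal (shear rupture): R_n/Ω = (1/2.0) × 0.6 × 400 × 16 × 680 × 10⁻³ = 1306 kN.
Governing: weld metal.

R_n/Ω ≈ 554 kN (weld metal governs)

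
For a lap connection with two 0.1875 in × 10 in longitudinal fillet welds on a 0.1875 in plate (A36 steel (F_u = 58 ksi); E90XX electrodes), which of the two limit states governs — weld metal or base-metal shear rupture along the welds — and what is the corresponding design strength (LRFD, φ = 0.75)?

φR_n ≈ 97.9 kip (base-metal shear rupture governs)

E90XX → F_EXX = 90 ksi.
t_e = 0.707 × 0.1875 = 0.1326 in; L = 20 in.
Weld metal: φR_n = 0.75 × 0.6 × 90 × 0.1326 × 20 = 107.4 kip.
Base metal (shear rupture): φR_n = 0.75 × 0.6 × 58 × 0.1875 × 20 = 97.88 kip.
Governing: base-metal shear rupture.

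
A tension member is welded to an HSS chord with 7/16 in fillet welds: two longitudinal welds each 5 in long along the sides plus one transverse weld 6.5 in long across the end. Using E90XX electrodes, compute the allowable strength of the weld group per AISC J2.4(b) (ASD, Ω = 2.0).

E90XX → F_EXX = 90 ksi.
t_e = 0.707 × 0.4375 = 0.3093 in.
R_nwl = 0.6 × 90 × 0.3093 × 10 = 167 kip (longitudinal, 2 welds).
R_nwt = 0.6 × 90 × 0.3093 × 6.5 = 108.6 kip (transverse, base value).
(i) R_nwl + R_nwt = 275.6 kip; (ii) 0.85 R_nwl + 1.5 R_nwt = 304.8 kip.
R_n = max = 304.8 kip [governs: (ii)]; R_n/Ω = 152.4 kip.

R_n/Ω ≈ 152 kip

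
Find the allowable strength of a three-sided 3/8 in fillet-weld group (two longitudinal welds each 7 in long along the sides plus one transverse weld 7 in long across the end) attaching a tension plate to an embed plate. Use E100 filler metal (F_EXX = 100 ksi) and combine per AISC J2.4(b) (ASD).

t_e = 0.707 × 0.375 = 0.2651 in.
R_nwl = 0.6 × 100 × 0.2651 × 14 = 222.7 kip (longitudinal, 2 welds).
R_nwt = 0.6 × 100 × 0.2651 × 7 = 111.4 kip (transverse, base value).
(i) R_nwl + R_nwt = 334.1 kip; (ii) 0.85 R_nwl + 1.5 R_nwt = 356.3 kip.
R_n = max = 356.3 kip [governs: (ii)]; R_n/Ω = 178.2 kip.

R_n/Ω ≈ 178 kip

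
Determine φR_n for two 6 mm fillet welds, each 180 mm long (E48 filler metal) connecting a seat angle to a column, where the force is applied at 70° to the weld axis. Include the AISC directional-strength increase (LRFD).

φR_n ≈ 480 kN

E48XX → F_EXX = 480 MPa.
t_e = 0.707 × 6 = 4.242 mm; A_we = 4.242 × 360 = 1527 mm².
Directional factor: 1.0 + 0.5 sin^1.5(70°) = 1.455.
F_nw = 0.6 × 480 × 1.455 = 419.2 MPa.
φR_n = 0.75 × 419.2 × 1527 × 10⁻³ = 480.1 kN.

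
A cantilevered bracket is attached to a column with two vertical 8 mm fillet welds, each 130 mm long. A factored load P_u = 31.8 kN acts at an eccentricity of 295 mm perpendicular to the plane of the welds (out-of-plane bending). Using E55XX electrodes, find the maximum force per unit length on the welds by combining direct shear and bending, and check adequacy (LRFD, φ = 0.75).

f_max ≈ 1670 N/mm; NOT adequate

E55XX → F_EXX = 550 MPa.
L_w = 2 × 130 = 260 mm; section modulus (unit throat) S = 2 × L²/6 = 5633 mm².
Direct shear f_v = P/L_w = 31.8×10³/260 = 122.3 N/mm.
Moment M = P × e = 31.8×10³ × 295 = 9381000 N·mm; bending f_b = M/S = 1665 N/mm.
f_max = √(f_v² + f_b²) = √(122.3² + 1665²) = 1670 N/mm.
φr_n = 0.75 × 0.6 × 550 × (0.707 × 8) = 1400 N/mm → NOT adequate.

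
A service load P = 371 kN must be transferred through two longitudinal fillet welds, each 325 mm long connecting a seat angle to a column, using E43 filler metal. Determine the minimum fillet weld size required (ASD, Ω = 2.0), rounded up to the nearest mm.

w = 7 mm

E43XX → F_EXX = 430 MPa.
Total weld length L = 650 mm.
Required throat t_e = P × Ω / (0.6 F_EXX × L) = 371 × 2.0 / (0.6 × 430 × 650 × 10⁻³) = 4.425 mm.
Required leg w = t_e / 0.707 = 6.258 mm → use 7 mm.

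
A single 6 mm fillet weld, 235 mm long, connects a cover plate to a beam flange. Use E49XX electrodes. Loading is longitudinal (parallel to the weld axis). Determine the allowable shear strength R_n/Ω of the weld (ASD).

R_n/Ω ≈ 147 kN

E49XX → F_EXX = 490 MPa.
Effective throat t_e = 0.707 × 6 = 4.242 mm.
Total length L = 235 mm; A_we = 4.242 × 235 = 996.9 mm².
F_nw = 0.6 F_EXX = 0.6 × 490 = 294 MPa.
R_n = 294 × 996.9 × 10⁻³ = 293.1 kN; R_n/Ω = 293.1/2.0 = 146.5 kN.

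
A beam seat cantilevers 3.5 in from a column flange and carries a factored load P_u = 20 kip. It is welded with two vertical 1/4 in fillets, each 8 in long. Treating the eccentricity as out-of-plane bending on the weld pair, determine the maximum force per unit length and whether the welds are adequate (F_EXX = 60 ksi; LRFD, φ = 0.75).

f_max ≈ 3.51 kip/in; adequate

L_w = 2 × 8 = 16 in; section modulus (unit throat) S = 2 × L²/6 = 21.33 in².
Direct shear f_v = P/L_w = 20/16 = 1.25 kip/in.
Moment M = P × e = 20 × 3.5 = 70 kip·in; bending f_b = M/S = 3.281 kip/in.
f_max = √(f_v² + f_b²) = √(1.25² + 3.281²) = 3.511 kip/in.
φr_n = 0.75 × 0.6 × 60 × (0.707 × 0.25) = 4.772 kip/in → adequate.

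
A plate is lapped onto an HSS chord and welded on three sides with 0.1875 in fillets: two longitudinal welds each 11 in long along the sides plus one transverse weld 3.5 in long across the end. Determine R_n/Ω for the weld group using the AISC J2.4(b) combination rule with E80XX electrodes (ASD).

E80XX → F_EXX = 80 ksi.
t_e = 0.707 × 0.1875 = 0.1326 in.
R_nwl = 0.6 × 80 × 0.1326 × 22 = 140 kips (longitudinal, 2 welds).
R_nwt = 0.6 × 80 × 0.1326 × 3.5 = 22.27 kips (transverse, base value).
(i) R_nwl + R_nwt = 162.3 kips; (ii) 0.85 R_nwl + 1.5 R_nwt = 152.4 kips.
R_n = max = 162.3 kips [governs: (i)]; R_n/Ω = 81.13 kips.

R_n/Ω ≈ 81.1 kips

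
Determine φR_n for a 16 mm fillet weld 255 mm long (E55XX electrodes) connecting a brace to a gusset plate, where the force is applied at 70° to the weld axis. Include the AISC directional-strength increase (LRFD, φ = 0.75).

φR_n ≈ 1040 kN

E55XX → F_EXX = 550 MPa.
t_e = 0.707 × 16 = 11.31 mm; A_we = 11.31 × 255 = 2885 mm².
Directional factor: 1.0 + 0.5 sin^1.5(70°) = 1.455.
F_nw = 0.6 × 550 × 1.455 = 480.3 MPa.
φR_n = 0.75 × 480.3 × 2885 × 10⁻³ = 1039 kN.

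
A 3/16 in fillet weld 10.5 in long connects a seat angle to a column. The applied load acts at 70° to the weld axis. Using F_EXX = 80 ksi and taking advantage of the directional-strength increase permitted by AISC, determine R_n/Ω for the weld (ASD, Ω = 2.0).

R_n/Ω ≈ 48.6 kip

t_e = 0.707 × 0.1875 = 0.1326 in; A_we = 0.1326 × 10.5 = 1.392 in².
Directional factor: 1.0 + 0.5 sin^1.5(70°) = 1.455.
F_nw = 0.6 × 80 × 1.455 = 69.86 ksi.
R_n/Ω = (69.86 × 1.392) / 2.0 = 48.62 kip.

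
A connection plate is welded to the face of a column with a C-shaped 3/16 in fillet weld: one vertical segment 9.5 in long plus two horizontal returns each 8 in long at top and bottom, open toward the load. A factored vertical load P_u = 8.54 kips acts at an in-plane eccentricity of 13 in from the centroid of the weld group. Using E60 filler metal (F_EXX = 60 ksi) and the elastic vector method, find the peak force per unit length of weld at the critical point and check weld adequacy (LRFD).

f_max ≈ 1.58 kip/in; adequate

Total weld length L_w = 25.5 in. Treat welds as unit-width lines.
Centroid: x̄ = 2×8×4 / 25.5 = 2.51 in from the vertical weld.
Polar moment about centroid: J = I_x + I_y = [9.5³/12 + 2×8×4.75²] + [9.5×2.51² + 2(8³/12 + 8×1.49²)] = 613.2 in³.
Direct shear f_v = P/L_w = 8.54 / 25.5 = 0.3349 kip/in (vertical).
Torsion M = P·e = 8.54 × 13 = 111.02 kip·in.
Critical point at (x, y) = (5.49, 4.75) from centroid. f_tx = M·y/J = 0.8601 kip/in; f_ty = M·x/J = 0.9941 kip/in.
Resultant f_max = √[f_tx² + (f_v + f_ty)²] = √[0.8601² + (0.3349 + 0.9941)²] = 1.583 kip/in.
Capacity per unit length: φr_n = 0.75 × 0.6 × 60 × (0.707 × 0.1875) = 3.579 kip/in.
1.583 ≤ 3.579 → adequate.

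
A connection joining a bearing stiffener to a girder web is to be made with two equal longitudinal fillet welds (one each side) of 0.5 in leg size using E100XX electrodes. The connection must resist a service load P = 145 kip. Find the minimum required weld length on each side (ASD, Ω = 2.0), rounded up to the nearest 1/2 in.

L = 7 in on each side

E100XX → F_EXX = 100 ksi.
Throat t_e = 0.707 × 0.5 = 0.3535 in.
r_n/Ω = (0.6 × 100 × 0.3535) / 2.0 = 10.6 kip/in.
L_req = P / (r_n/Ω) = 145 / 10.6 = 13.67 in total.
Per side: 13.67 / 2 = 6.836 in.
Round up → use L = 7 in on each side.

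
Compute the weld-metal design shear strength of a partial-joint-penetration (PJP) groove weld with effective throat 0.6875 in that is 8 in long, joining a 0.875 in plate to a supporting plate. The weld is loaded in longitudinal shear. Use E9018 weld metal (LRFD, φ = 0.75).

E90XX → F_EXX = 90 ksi.
Effective throat (given) t_e = 0.6875 in.
A_we = 0.6875 × 8 = 5.5 in².
F_nw = 0.6 F_EXX = 54 ksi.
φR_n = 0.75 × 54 × 5.5 = 222.8 kip.

φR_n ≈ 223 kip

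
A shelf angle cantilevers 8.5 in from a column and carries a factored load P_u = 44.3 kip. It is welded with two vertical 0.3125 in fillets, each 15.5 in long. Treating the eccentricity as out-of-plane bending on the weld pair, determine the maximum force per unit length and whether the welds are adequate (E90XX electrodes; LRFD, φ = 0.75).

f_max ≈ 4.91 kip/in; adequate

E90XX → F_EXX = 90 ksi.
L_w = 2 × 15.5 = 31 in; section modulus (unit throat) S = 2 × L²/6 = 80.08 in².
Direct shear f_v = P/L_w = 44.3/31 = 1.429 kip/in.
Moment M = P × e = 44.3 × 8.5 = 376.55 kip·in; bending f_b = M/S = 4.702 kip/in.
f_max = √(f_v² + f_b²) = √(1.429² + 4.702²) = 4.914 kip/in.
φr_n = 0.75 × 0.6 × 90 × (0.707 × 0.3125) = 8.948 kip/in → adequate.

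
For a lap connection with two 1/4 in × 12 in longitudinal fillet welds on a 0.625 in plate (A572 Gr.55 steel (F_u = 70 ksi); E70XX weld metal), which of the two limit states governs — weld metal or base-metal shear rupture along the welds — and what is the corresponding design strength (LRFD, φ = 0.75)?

φR_n ≈ 134 kip (weld metal governs)

E70XX → F_EXX = 70 ksi.
t_e = 0.707 × 0.25 = 0.1767 in; L = 24 in.
Weld metal: φR_n = 0.75 × 0.6 × 70 × 0.1767 × 24 = 133.6 kip.
Base metal (shear rupture): φR_n = 0.75 × 0.6 × 70 × 0.625 × 24 = 472.5 kip.
Governing: weld metal.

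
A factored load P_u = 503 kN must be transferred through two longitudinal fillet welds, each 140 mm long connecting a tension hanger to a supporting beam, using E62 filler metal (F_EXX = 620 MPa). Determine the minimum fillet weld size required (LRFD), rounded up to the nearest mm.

Total weld length L = 280 mm.
Required throat t_e = P_u / (φ × 0.6 F_EXX × L) = 503 / (0.75 × 0.6 × 620 × 280 × 10⁻³) = 6.439 mm.
Required leg w = t_e / 0.707 = 9.107 mm → use 10 mm.

w = 10 mm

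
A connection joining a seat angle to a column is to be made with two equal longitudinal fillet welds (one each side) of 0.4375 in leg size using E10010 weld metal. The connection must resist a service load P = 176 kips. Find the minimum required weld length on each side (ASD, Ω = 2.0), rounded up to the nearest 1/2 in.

L = 9.5 in on each side

E100XX → F_EXX = 100 ksi.
Throat t_e = 0.707 × 0.4375 = 0.3093 in.
r_n/Ω = (0.6 × 100 × 0.3093) / 2.0 = 9.279 kip/in.
L_req = P / (r_n/Ω) = 176 / 9.279 = 18.97 in total.
Per side: 18.97 / 2 = 9.483 in.
Round up → use L = 9.5 in on each side.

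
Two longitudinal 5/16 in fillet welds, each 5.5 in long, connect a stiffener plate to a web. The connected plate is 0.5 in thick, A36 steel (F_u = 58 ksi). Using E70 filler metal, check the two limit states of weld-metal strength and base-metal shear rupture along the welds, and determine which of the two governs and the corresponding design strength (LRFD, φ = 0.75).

E70XX → F_EXX = 70 ksi.
t_e = 0.707 × 0.3125 = 0.2209 in; L = 11 in.
Weld metal: φR_n = 0.75 × 0.6 × 70 × 0.2209 × 11 = 76.55 kips.
Base metal (shear rupture): φR_n = 0.75 × 0.6 × 58 × 0.5 × 11 = 143.5 kips.
Governing: weld metal.

φR_n ≈ 76.6 kips (weld metal governs)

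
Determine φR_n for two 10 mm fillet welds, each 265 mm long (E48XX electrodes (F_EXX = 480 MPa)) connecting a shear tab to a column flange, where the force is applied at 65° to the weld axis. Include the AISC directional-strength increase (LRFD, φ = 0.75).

t_e = 0.707 × 10 = 7.07 mm; A_we = 7.07 × 530 = 3747 mm².
Directional factor: 1.0 + 0.5 sin^1.5(65°) = 1.431.
F_nw = 0.6 × 480 × 1.431 = 412.2 MPa.
φR_n = 0.75 × 412.2 × 3747 × 10⁻³ = 1159 kN.

φR_n ≈ 1160 kN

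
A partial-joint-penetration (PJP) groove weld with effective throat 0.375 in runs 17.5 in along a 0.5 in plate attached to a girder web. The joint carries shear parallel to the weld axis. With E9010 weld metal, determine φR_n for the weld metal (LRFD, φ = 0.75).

φR_n ≈ 266 kips

E90XX → F_EXX = 90 ksi.
Effective throat (given) t_e = 0.375 in.
A_we = 0.375 × 17.5 = 6.562 in².
F_nw = 0.6 F_EXX = 54 ksi.
φR_n = 0.75 × 54 × 6.562 = 265.8 kips.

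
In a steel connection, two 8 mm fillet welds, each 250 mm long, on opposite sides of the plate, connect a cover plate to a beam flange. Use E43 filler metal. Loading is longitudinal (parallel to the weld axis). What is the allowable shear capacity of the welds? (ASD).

R_n/Ω ≈ 365 kN

E43XX → F_EXX = 430 MPa.
Effective throat t_e = 0.707 × 8 = 5.656 mm.
Total length L = 500 mm; A_we = 5.656 × 500 = 2828 mm².
F_nw = 0.6 F_EXX = 0.6 × 430 = 258 MPa.
R_n = 258 × 2828 × 10⁻³ = 729.6 kN; R_n/Ω = 729.6/2.0 = 364.8 kN.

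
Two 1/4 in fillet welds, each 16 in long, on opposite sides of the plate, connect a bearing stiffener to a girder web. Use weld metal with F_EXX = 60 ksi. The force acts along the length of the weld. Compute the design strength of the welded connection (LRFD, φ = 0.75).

Effective throat t_e = 0.707 × 0.25 = 0.1767 in.
Total length L = 32 in; A_we = 0.1767 × 32 = 5.656 in².
F_nw = 0.6 F_EXX = 0.6 × 60 = 36 ksi.
φR_n = 0.75 × 36 × 5.656 = 152.7 kip.

φR_n ≈ 153 kip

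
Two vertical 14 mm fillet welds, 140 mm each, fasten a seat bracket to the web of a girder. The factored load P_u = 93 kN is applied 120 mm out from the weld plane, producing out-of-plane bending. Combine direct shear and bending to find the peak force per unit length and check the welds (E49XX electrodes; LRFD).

E49XX → F_EXX = 490 MPa.
L_w = 2 × 140 = 280 mm; section modulus (unit throat) S = 2 × L²/6 = 6533 mm².
Direct shear f_v = P/L_w = 93×10³/280 = 332.1 N/mm.
Moment M = P × e = 93×10³ × 120 = 11160000 N·mm; bending f_b = M/S = 1708 N/mm.
f_max = √(f_v² + f_b²) = √(332.1² + 1708²) = 1740 N/mm.
φr_n = 0.75 × 0.6 × 490 × (0.707 × 14) = 2183 N/mm → adequate.

f_max ≈ 1740 N/mm; adequate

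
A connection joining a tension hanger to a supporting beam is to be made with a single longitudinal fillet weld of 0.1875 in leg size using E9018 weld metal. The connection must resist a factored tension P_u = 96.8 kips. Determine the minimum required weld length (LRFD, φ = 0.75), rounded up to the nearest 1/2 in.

E90XX → F_EXX = 90 ksi.
Throat t_e = 0.707 × 0.1875 = 0.1326 in.
φr_n = 0.75 × 0.6 × 90 × 0.1326 = 5.369 kips/in.
L_req = P_u / φr_n = 96.8 / 5.369 = 18.03 in total.
Round up → use L = 18.5 in.

L = 18.5 in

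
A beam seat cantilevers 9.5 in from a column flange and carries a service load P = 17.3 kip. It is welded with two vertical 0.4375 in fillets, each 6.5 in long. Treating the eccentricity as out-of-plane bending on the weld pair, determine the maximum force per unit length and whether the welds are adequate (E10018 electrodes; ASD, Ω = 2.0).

f_max ≈ 11.7 kip/in; NOT adequate

E100XX → F_EXX = 100 ksi.
L_w = 2 × 6.5 = 13 in; section modulus (unit throat) S = 2 × L²/6 = 14.08 in².
Direct shear f_v = P/L_w = 17.3/13 = 1.331 kip/in.
Moment M = P × e = 17.3 × 9.5 = 164.35 kip·in; bending f_b = M/S = 11.67 kip/in.
f_max = √(f_v² + f_b²) = √(1.331² + 11.67²) = 11.75 kip/in.
r_n/Ω = (1/2.0) × 0.6 × 100 × (0.707 × 0.4375) = 9.279 kip/in → NOT adequate.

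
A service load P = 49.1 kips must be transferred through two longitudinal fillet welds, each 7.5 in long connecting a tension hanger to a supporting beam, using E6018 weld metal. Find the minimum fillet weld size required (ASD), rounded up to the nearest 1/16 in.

E60XX → F_EXX = 60 ksi.
Total weld length L = 15 in.
Required throat t_e = P × Ω / (0.6 F_EXX × L) = 49.1 × 2.0 / (0.6 × 60 × 15) = 0.1819 in.
Required leg w = t_e / 0.707 = 0.2572 in → use 5/16 in.

w = 5/16 in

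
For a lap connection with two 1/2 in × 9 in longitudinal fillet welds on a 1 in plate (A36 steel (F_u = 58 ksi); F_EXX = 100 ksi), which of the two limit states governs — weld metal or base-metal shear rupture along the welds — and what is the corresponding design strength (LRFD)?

t_e = 0.707 × 0.5 = 0.3535 in; L = 18 in.
Weld metal: φR_n = 0.75 × 0.6 × 100 × 0.3535 × 18 = 286.3 kips.
Base metal (shear rupture): φR_n = 0.75 × 0.6 × 58 × 1 × 18 = 469.8 kips.
Governing: weld metal.

φR_n ≈ 286 kips (weld metal governs)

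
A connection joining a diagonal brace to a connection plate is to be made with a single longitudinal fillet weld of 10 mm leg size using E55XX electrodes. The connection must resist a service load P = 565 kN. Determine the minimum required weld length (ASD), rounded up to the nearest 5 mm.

E55XX → F_EXX = 550 MPa.
Throat t_e = 0.707 × 10 = 7.07 mm.
r_n/Ω = (0.6 × 550 × 7.07) / 2.0 = 1167 N/mm = 1.167 kN/mm.
L_req = P / (r_n/Ω) = 565 / 1.167 = 484.3 mm total.
Round up → use L = 485 mm.

L = 485 mm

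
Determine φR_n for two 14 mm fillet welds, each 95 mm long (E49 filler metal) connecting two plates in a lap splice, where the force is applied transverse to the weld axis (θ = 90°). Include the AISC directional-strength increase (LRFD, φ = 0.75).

φR_n ≈ 622 kN

E49XX → F_EXX = 490 MPa.
t_e = 0.707 × 14 = 9.898 mm; A_we = 9.898 × 190 = 1881 mm².
Directional factor: 1.0 + 0.5 sin^1.5(90°) = 1.5.
F_nw = 0.6 × 490 × 1.5 = 441 MPa.
φR_n = 0.75 × 441 × 1881 × 10⁻³ = 622 kN.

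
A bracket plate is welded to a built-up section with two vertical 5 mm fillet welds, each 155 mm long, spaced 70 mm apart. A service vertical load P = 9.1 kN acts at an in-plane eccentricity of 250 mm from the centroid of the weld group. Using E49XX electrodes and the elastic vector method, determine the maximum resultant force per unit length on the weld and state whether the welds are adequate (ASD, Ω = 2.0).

E49XX → F_EXX = 490 MPa.
Total weld length L_w = 310 mm. Treat welds as unit-width lines.
Polar moment about centroid: J = 2[d³/12 + d(b/2)²] = 2[155³/12 + 155×35²] = 1000000 mm³.
Direct shear f_v = P/L_w = 9.1×10³ / 310 = 29.35 N/mm (vertical).
Torsion M = P·e = 9.1×10³ × 250 = 2275000 N·mm.
Critical point at (x, y) = (35, 77.5) from centroid. f_tx = M·y/J = 176.2 N/mm; f_ty = M·x/J = 79.59 N/mm.
Resultant f_max = √[f_tx² + (f_v + f_ty)²] = √[176.2² + (29.35 + 79.59)²] = 207.2 N/mm.
Capacity per unit length: r_n/Ω = (1/2.0) × 0.6 × 490 × (0.707 × 5) = 519.6 N/mm.
207.2 ≤ 519.6 → adequate.

f_max ≈ 207 N/mm; adequate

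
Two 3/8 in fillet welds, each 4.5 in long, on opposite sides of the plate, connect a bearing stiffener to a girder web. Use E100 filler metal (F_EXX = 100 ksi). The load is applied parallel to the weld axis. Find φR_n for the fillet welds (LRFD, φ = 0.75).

φR_n ≈ 107 kip

Effective throat t_e = 0.707 × 0.375 = 0.2651 in.
Total length L = 9 in; A_we = 0.2651 × 9 = 2.386 in².
F_nw = 0.6 F_EXX = 0.6 × 100 = 60 ksi.
φR_n = 0.75 × 60 × 2.386 = 107.4 kip.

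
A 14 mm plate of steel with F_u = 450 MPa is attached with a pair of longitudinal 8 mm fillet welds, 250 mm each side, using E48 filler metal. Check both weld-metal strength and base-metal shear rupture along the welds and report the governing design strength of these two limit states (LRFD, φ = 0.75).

E48XX → F_EXX = 480 MPa.
t_e = 0.707 × 8 = 5.656 mm; L = 500 mm.
Weld metal: φR_n = 0.75 × 0.6 × 480 × 5.656 × 500 × 10⁻³ = 610.8 kN.
Base metal (shear rupture): φR_n = 0.75 × 0.6 × 450 × 14 × 500 × 10⁻³ = 1418 kN.
Governing: weld metal.

φR_n ≈ 611 kN (weld metal governs)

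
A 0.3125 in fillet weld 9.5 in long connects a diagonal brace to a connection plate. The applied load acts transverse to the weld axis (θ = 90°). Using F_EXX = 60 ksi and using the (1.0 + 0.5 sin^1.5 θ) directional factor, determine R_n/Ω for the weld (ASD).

t_e = 0.707 × 0.3125 = 0.2209 in; A_we = 0.2209 × 9.5 = 2.099 in².
Directional factor: 1.0 + 0.5 sin^1.5(90°) = 1.5.
F_nw = 0.6 × 60 × 1.5 = 54 ksi.
R_n/Ω = (54 × 2.099) / 2.0 = 56.67 kips.

R_n/Ω ≈ 56.7 kips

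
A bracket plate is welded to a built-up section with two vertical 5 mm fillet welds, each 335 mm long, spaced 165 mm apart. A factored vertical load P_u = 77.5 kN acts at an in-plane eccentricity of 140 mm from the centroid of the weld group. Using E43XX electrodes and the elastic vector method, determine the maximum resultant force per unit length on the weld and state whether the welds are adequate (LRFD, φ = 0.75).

f_max ≈ 260 N/mm; adequate

E43XX → F_EXX = 430 MPa.
Total weld length L_w = 670 mm. Treat welds as unit-width lines.
Polar moment about centroid: J = 2[d³/12 + d(b/2)²] = 2[335³/12 + 335×82.5²] = 10830000 mm³.
Direct shear f_v = P/L_w = 77.5×10³ / 670 = 115.7 N/mm (vertical).
Torsion M = P·e = 77.5×10³ × 140 = 10850000 N·mm.
Critical point at (x, y) = (82.5, 167.5) from centroid. f_tx = M·y/J = 167.9 N/mm; f_ty = M·x/J = 82.68 N/mm.
Resultant f_max = √[f_tx² + (f_v + f_ty)²] = √[167.9² + (115.7 + 82.68)²] = 259.9 N/mm.
Capacity per unit length: φr_n = 0.75 × 0.6 × 430 × (0.707 × 5) = 684 N/mm.
259.9 ≤ 684 → adequate.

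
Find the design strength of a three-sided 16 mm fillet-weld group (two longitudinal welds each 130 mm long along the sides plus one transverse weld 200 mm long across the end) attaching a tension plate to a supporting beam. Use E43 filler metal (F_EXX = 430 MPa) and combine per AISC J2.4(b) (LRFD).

t_e = 0.707 × 16 = 11.31 mm.
R_nwl = 0.6 × 430 × 11.31 × 260 × 10⁻³ = 758.8 kN (longitudinal, 2 welds).
R_nwt = 0.6 × 430 × 11.31 × 200 × 10⁻³ = 583.7 kN (transverse, base value).
(i) R_nwl + R_nwt = 1343 kN; (ii) 0.85 R_nwl + 1.5 R_nwt = 1521 kN.
R_n = max = 1521 kN [governs: (ii)]; φR_n = 1140 kN.

φR_n ≈ 1140 kN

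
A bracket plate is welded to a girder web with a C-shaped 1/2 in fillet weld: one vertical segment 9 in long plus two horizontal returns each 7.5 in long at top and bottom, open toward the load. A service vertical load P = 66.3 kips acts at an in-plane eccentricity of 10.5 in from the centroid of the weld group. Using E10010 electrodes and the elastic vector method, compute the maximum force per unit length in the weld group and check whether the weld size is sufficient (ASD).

E100XX → F_EXX = 100 ksi.
Total weld length L_w = 24 in. Treat welds as unit-width lines.
Centroid: x̄ = 2×7.5×3.75 / 24 = 2.344 in from the vertical weld.
Polar moment about centroid: J = I_x + I_y = [9³/12 + 2×7.5×4.5²] + [9×2.344² + 2(7.5³/12 + 7.5×1.406²)] = 513.9 in³.
Direct shear f_v = P/L_w = 66.3 / 24 = 2.762 kip/in (vertical).
Torsion M = P·e = 66.3 × 10.5 = 696.15 kip·in.
Critical point at (x, y) = (5.156, 4.5) from centroid. f_tx = M·y/J = 6.096 kip/in; f_ty = M·x/J = 6.985 kip/in.
Resultant f_max = √[f_tx² + (f_v + f_ty)²] = √[6.096² + (2.762 + 6.985)²] = 11.5 kip/in.
Capacity per unit length: r_n/Ω = (1/2.0) × 0.6 × 100 × (0.707 × 0.5) = 10.6 kip/in.
11.5 > 10.6 → NOT adequate.

f_max ≈ 11.5 kip/in; NOT adequate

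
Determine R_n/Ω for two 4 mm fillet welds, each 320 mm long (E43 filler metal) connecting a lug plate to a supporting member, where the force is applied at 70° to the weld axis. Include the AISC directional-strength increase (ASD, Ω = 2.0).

E43XX → F_EXX = 430 MPa.
t_e = 0.707 × 4 = 2.828 mm; A_we = 2.828 × 640 = 1810 mm².
Directional factor: 1.0 + 0.5 sin^1.5(70°) = 1.455.
F_nw = 0.6 × 430 × 1.455 = 375.5 MPa.
R_n/Ω = (375.5 × 1810) / 2.0 × 10⁻³ = 339.8 kN.

R_n/Ω ≈ 340 kN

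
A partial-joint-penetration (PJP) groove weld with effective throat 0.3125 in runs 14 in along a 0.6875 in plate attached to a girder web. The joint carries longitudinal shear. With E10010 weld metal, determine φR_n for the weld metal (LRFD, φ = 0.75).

φR_n ≈ 197 kip

E100XX → F_EXX = 100 ksi.
Effective throat (given) t_e = 0.3125 in.
A_we = 0.3125 × 14 = 4.375 in².
F_nw = 0.6 F_EXX = 60 ksi.
φR_n = 0.75 × 60 × 4.375 = 196.9 kip.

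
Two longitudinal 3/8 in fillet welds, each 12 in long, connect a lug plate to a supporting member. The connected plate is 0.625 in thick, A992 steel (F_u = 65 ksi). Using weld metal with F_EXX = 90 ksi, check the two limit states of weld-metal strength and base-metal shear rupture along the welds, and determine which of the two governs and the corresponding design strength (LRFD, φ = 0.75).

φR_n ≈ 258 kip (weld metal governs)

t_e = 0.707 × 0.375 = 0.2651 in; L = 24 in.
Weld metal: φR_n = 0.75 × 0.6 × 90 × 0.2651 × 24 = 257.7 kip.
Base metal (shear rupture): φR_n = 0.75 × 0.6 × 65 × 0.625 × 24 = 438.8 kip.
Governing: weld metal.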